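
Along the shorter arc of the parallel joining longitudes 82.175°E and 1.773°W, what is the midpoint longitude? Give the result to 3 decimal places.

Signed shortest Δλ from +82.175° to -1.773° is -83.948°.
Midpoint longitude = +82.175° + (-83.948°)/2 = +82.175° − 41.974° = +40.201°.

40.201°E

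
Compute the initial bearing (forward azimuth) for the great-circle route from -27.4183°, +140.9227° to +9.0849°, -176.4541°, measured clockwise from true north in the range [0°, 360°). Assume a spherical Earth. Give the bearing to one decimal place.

54.6°

Δλ = -176.4541 − 140.9227 = -317.3768°; wrapped into (−180°, 180°]: 42.6232°.
θ = atan2( sin Δλ · cos φ₂ , cos φ₁ · sin φ₂ − sin φ₁ · cos φ₂ · cos Δλ )
  = atan2(0.66868, 0.47474) = 54.626° → normalised to [0°, 360°): 54.626°.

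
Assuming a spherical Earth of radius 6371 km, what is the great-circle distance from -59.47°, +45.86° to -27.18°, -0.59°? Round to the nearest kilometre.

Δλ = -0.59 − 45.86 = -46.45°.
Δφ = -27.18 − -59.47 = 32.29°.
a = sin²(Δφ/2) + cos φ₁ · cos φ₂ · sin²(Δλ/2) = 0.147595.
c = 2·atan2(√a, √(1−a)) = 0.78864 rad → d = 6371·c ≈ 5024.43 km.

5024 km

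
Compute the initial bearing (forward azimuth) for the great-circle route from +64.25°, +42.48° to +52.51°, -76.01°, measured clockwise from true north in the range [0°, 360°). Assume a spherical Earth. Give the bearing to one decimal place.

Δλ = -76.01 − 42.48 = -118.49°.
θ = atan2( sin Δλ · cos φ₂ , cos φ₁ · sin φ₂ − sin φ₁ · cos φ₂ · cos Δλ )
  = atan2(-0.53492, 0.60620) = -41.426° → normalised to [0°, 360°): 318.574°.

318.6°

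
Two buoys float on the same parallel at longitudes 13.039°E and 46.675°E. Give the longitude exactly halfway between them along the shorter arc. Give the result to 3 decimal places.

Signed shortest Δλ from +13.039° to +46.675° is +33.636°.
Midpoint longitude = +13.039° + (+33.636°)/2 = +13.039° + 16.818° = +29.857°.

29.857°E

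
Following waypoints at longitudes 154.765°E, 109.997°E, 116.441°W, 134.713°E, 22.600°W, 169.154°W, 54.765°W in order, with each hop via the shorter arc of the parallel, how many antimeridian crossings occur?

2

Leg 1: +154.765° → +109.997°, shortest Δλ = -44.768° (west) — does not cross 180°.
Leg 2: +109.997° → -116.441°, shortest Δλ = 133.562° (east) — crosses 180°.
Leg 3: -116.441° → +134.713°, shortest Δλ = -108.846° (west) — crosses 180°.
Leg 4: +134.713° → -22.600°, shortest Δλ = -157.313° (west) — does not cross 180°.
Leg 5: -22.600° → -169.154°, shortest Δλ = -146.554° (west) — does not cross 180°.
Leg 6: -169.154° → -54.765°, shortest Δλ = 114.389° (east) — does not cross 180°.
Total crossings: 2.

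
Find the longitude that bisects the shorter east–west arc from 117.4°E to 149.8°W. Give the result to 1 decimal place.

163.8°E

Signed shortest Δλ from +117.4° to -149.8° is +92.8°.
Midpoint longitude = +117.4° + (+92.8°)/2 = +117.4° + 46.4° = +163.8°.
(The naïve average (+117.4 + -149.8)/2 = -16.2° is on the wrong side of the globe.)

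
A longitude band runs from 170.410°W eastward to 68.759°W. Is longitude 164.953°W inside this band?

Band width going east from -170.410° to -68.759°: ((-68.759 − -170.410) mod 360) = 101.651°.
Offset of -164.953° east of the west edge: ((-164.953 − -170.410) mod 360) = 5.457°.
5.457° ≤ 101.651° ⇒ inside.

Yes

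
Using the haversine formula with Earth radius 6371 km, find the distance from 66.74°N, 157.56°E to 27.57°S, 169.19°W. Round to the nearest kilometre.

Δλ = -169.19 − 157.56 = -326.75°; wrapped into (−180°, 180°]: 33.25°.
Δφ = -27.57 − 66.74 = -94.31°.
a = sin²(Δφ/2) + cos φ₁ · cos φ₂ · sin²(Δλ/2) = 0.566231.
c = 2·atan2(√a, √(1−a)) = 1.70365 rad → d = 6371·c ≈ 10853.95 km.

10854 km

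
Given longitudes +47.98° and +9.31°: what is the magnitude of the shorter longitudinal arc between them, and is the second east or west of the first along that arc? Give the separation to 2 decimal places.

38.67° west

Raw difference: 9.31 − 47.98 = -38.67°.
Normalise into (−180°, 180°]: -38.67° stays -38.67°.
Negative ⇒ the second point lies to the west; separation 38.67°.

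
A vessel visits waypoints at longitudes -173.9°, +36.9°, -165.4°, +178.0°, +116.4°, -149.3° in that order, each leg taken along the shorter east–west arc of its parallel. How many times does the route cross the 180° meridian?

4

Leg 1: -173.9° → +36.9°, shortest Δλ = -149.2° (west) — crosses 180°.
Leg 2: +36.9° → -165.4°, shortest Δλ = 157.7° (east) — crosses 180°.
Leg 3: -165.4° → +178.0°, shortest Δλ = -16.6° (west) — crosses 180°.
Leg 4: +178.0° → +116.4°, shortest Δλ = -61.6° (west) — does not cross 180°.
Leg 5: +116.4° → -149.3°, shortest Δλ = 94.3° (east) — crosses 180°.
Total crossings: 4.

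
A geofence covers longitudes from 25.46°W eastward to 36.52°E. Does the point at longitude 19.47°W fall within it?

Yes

Band width going east from -25.46° to +36.52°: ((36.52 − -25.46) mod 360) = 61.98°.
Offset of -19.47° east of the west edge: ((-19.47 − -25.46) mod 360) = 5.99°.
5.99° ≤ 61.98° ⇒ inside.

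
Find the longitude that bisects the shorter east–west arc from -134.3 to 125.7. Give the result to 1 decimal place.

+175.7°

Signed shortest Δλ from -134.3° to +125.7° is -100.0°.
Midpoint longitude = -134.3° + (-100.0°)/2 = -134.3° − 50.0° = -184.3°.
Normalise into (−180°, 180°]: +175.7°.
(The naïve average (-134.3 + +125.7)/2 = -4.3° is on the wrong side of the globe.)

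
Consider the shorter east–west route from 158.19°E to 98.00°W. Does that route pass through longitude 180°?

Yes

Naïve |-98.00 − 158.19| = 256.19° > 180°, so the shorter arc goes the other way round — across 180°.
Signed shortest Δλ = ((-98.00 − 158.19 + 180) mod 360) − 180 = 103.81°.
Going east by 103.81° from +158.19° passes through 180° before reaching -98.00°.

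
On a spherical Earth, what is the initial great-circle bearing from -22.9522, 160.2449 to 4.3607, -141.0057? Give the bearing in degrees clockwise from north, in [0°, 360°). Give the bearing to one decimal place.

Δλ = -141.0057 − 160.2449 = -301.2506°; wrapped into (−180°, 180°]: 58.7494°.
θ = atan2( sin Δλ · cos φ₂ , cos φ₁ · sin φ₂ − sin φ₁ · cos φ₂ · cos Δλ )
  = atan2(0.85243, 0.27174) = 72.319° → normalised to [0°, 360°): 72.319°.

72.3°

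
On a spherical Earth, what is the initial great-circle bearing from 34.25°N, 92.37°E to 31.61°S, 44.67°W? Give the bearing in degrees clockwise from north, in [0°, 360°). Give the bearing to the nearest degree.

262°

Δλ = -44.67 − 92.37 = -137.04°.
θ = atan2( sin Δλ · cos φ₂ , cos φ₁ · sin φ₂ − sin φ₁ · cos φ₂ · cos Δλ )
  = atan2(-0.58038, -0.08247) = -98.088° → normalised to [0°, 360°): 261.912°.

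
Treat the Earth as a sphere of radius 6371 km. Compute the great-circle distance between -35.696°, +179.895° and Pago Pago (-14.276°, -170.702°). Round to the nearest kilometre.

Δλ = -170.702 − 179.895 = -350.597°; wrapped into (−180°, 180°]: 9.403°.
Δφ = -14.276 − -35.696 = 21.420°.
a = sin²(Δφ/2) + cos φ₁ · cos φ₂ · sin²(Δλ/2) = 0.039823.
c = 2·atan2(√a, √(1−a)) = 0.40181 rad → d = 6371·c ≈ 2559.95 km.

2560 km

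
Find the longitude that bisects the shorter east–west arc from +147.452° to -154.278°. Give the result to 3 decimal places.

+176.587°

Signed shortest Δλ from +147.452° to -154.278° is +58.270°.
Midpoint longitude = +147.452° + (+58.270°)/2 = +147.452° + 29.135° = +176.587°.
(The naïve average (+147.452 + -154.278)/2 = -3.413° is on the wrong side of the globe.)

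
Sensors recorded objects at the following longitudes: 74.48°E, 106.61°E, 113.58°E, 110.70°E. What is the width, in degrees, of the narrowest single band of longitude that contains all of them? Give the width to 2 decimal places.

Sort the longitudes: +74.48°, +106.61°, +110.70°, +113.58°.
Eastward gaps between consecutive values (wrapping around): 32.13°, 4.09°, 2.88°, 320.90°.
Largest gap = 320.90° ⇒ minimal covering band is its complement: 360° − 320.90° = 39.10°.
Band runs from +74.48° eastward to +113.58°.

39.10°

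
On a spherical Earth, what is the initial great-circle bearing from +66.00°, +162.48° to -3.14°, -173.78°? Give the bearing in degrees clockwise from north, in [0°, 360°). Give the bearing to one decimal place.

Δλ = -173.78 − 162.48 = -336.26°; wrapped into (−180°, 180°]: 23.74°.
θ = atan2( sin Δλ · cos φ₂ , cos φ₁ · sin φ₂ − sin φ₁ · cos φ₂ · cos Δλ )
  = atan2(0.40198, -0.85727) = 154.878° → normalised to [0°, 360°): 154.878°.

154.9°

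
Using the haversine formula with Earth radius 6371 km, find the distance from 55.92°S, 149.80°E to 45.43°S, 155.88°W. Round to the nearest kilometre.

3889 km

Δλ = -155.88 − 149.80 = -305.68°; wrapped into (−180°, 180°]: 54.32°.
Δφ = -45.43 − -55.92 = 10.49°.
a = sin²(Δφ/2) + cos φ₁ · cos φ₂ · sin²(Δλ/2) = 0.090297.
c = 2·atan2(√a, √(1−a)) = 0.61042 rad → d = 6371·c ≈ 3889.00 km.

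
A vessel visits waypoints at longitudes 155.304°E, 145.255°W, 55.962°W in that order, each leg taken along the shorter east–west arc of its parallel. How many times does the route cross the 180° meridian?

Leg 1: +155.304° → -145.255°, shortest Δλ = 59.441° (east) — crosses 180°.
Leg 2: -145.255° → -55.962°, shortest Δλ = 89.293° (east) — does not cross 180°.
Total crossings: 1.

1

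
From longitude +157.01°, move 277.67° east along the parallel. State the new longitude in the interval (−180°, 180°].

Start at +157.01°; shift +277.67° → +434.68°.
+434.68° lies outside (−180°, 180°]; subtract 360° → +74.68°.

+74.68°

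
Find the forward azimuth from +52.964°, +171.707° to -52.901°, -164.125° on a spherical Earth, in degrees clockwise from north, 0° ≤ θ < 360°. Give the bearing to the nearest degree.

Δλ = -164.125 − 171.707 = -335.832°; wrapped into (−180°, 180°]: 24.168°.
θ = atan2( sin Δλ · cos φ₂ , cos φ₁ · sin φ₂ − sin φ₁ · cos φ₂ · cos Δλ )
  = atan2(0.24696, -0.91970) = 164.970° → normalised to [0°, 360°): 164.970°.

165°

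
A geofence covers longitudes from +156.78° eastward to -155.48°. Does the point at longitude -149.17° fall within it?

No

Band width going east from +156.78° to -155.48°: ((-155.48 − 156.78) mod 360) = 47.74°.
Offset of -149.17° east of the west edge: ((-149.17 − 156.78) mod 360) = 54.05°.
54.05° > 47.74° ⇒ outside.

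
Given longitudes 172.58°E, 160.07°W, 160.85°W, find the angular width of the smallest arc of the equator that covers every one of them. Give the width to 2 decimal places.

27.35°

Sort the longitudes: -160.85°, -160.07°, +172.58°.
Eastward gaps between consecutive values (wrapping around): 0.78°, 332.65°, 26.57°.
Largest gap = 332.65° ⇒ minimal covering band is its complement: 360° − 332.65° = 27.35°.
Band runs from +172.58° eastward to -160.07°, crossing the antimeridian.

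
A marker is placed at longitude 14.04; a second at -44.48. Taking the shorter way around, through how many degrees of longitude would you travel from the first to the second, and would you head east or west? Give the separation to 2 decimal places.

Raw difference: -44.48 − 14.04 = -58.52°.
Normalise into (−180°, 180°]: -58.52° stays -58.52°.
Negative ⇒ the second point lies to the west; separation 58.52°.

58.52° west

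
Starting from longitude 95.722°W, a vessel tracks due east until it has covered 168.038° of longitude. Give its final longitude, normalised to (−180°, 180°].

Start at -95.722°; shift +168.038° → +72.316°.
+72.316° already lies in (−180°, 180°].

72.316°E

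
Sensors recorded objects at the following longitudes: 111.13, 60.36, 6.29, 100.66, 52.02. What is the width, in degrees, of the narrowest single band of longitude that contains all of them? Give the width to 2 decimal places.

104.84°

Sort the longitudes: +6.29°, +52.02°, +60.36°, +100.66°, +111.13°.
Eastward gaps between consecutive values (wrapping around): 45.73°, 8.34°, 40.30°, 10.47°, 255.16°.
Largest gap = 255.16° ⇒ minimal covering band is its complement: 360° − 255.16° = 104.84°.
Band runs from +6.29° eastward to +111.13°.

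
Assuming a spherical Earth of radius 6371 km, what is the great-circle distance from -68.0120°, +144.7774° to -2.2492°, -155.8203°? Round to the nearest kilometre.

Δλ = -155.8203 − 144.7774 = -300.5977°; wrapped into (−180°, 180°]: 59.4023°.
Δφ = -2.2492 − -68.0120 = 65.7628°.
a = sin²(Δφ/2) + cos φ₁ · cos φ₂ · sin²(Δλ/2) = 0.386589.
c = 2·atan2(√a, √(1−a)) = 1.34198 rad → d = 6371·c ≈ 8549.77 km.

8550 km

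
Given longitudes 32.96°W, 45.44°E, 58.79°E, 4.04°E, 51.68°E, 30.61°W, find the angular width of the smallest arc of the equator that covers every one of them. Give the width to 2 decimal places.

Sort the longitudes: -32.96°, -30.61°, +4.04°, +45.44°, +51.68°, +58.79°.
Eastward gaps between consecutive values (wrapping around): 2.35°, 34.65°, 41.40°, 6.24°, 7.11°, 268.25°.
Largest gap = 268.25° ⇒ minimal covering band is its complement: 360° − 268.25° = 91.75°.
Band runs from -32.96° eastward to +58.79°.

91.75°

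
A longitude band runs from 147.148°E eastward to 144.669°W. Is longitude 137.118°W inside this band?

Band width going east from +147.148° to -144.669°: ((-144.669 − 147.148) mod 360) = 68.183°.
Offset of -137.118° east of the west edge: ((-137.118 − 147.148) mod 360) = 75.734°.
75.734° > 68.183° ⇒ outside.

No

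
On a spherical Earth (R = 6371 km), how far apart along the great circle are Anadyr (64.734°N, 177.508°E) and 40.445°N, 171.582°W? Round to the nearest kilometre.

2790 km

Δλ = -171.582 − 177.508 = -349.090°; wrapped into (−180°, 180°]: 10.910°.
Δφ = 40.445 − 64.734 = -24.289°.
a = sin²(Δφ/2) + cos φ₁ · cos φ₂ · sin²(Δλ/2) = 0.047194.
c = 2·atan2(√a, √(1−a)) = 0.43798 rad → d = 6371·c ≈ 2790.35 km.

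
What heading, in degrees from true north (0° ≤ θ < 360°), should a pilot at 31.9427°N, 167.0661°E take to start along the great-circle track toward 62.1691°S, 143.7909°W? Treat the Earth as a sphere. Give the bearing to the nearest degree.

159°

Δλ = -143.7909 − 167.0661 = -310.8570°; wrapped into (−180°, 180°]: 49.1430°.
θ = atan2( sin Δλ · cos φ₂ , cos φ₁ · sin φ₂ − sin φ₁ · cos φ₂ · cos Δλ )
  = atan2(0.35311, -0.91201) = 158.835° → normalised to [0°, 360°): 158.835°.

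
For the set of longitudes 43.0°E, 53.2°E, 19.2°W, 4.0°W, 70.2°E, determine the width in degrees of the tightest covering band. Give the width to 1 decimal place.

Sort the longitudes: -19.2°, -4.0°, +43.0°, +53.2°, +70.2°.
Eastward gaps between consecutive values (wrapping around): 15.2°, 47.0°, 10.2°, 17.0°, 270.6°.
Largest gap = 270.6° ⇒ minimal covering band is its complement: 360° − 270.6° = 89.4°.
Band runs from -19.2° eastward to +70.2°.

89.4°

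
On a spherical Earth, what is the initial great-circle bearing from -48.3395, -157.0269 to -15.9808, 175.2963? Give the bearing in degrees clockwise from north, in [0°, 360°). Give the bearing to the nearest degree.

Δλ = 175.2963 − -157.0269 = 332.3232°; wrapped into (−180°, 180°]: -27.6768°.
θ = atan2( sin Δλ · cos φ₂ , cos φ₁ · sin φ₂ − sin φ₁ · cos φ₂ · cos Δλ )
  = atan2(-0.44653, 0.45304) = -44.586° → normalised to [0°, 360°): 315.414°.

315°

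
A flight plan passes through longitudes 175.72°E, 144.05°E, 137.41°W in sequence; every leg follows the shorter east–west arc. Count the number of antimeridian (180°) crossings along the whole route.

Leg 1: +175.72° → +144.05°, shortest Δλ = -31.67° (west) — does not cross 180°.
Leg 2: +144.05° → -137.41°, shortest Δλ = 78.54° (east) — crosses 180°.
Total crossings: 1.

1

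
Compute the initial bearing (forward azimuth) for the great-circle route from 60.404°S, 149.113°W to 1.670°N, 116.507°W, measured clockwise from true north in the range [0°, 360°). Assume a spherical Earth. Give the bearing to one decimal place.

35.8°

Δλ = -116.507 − -149.113 = 32.606°.
θ = atan2( sin Δλ · cos φ₂ , cos φ₁ · sin φ₂ − sin φ₁ · cos φ₂ · cos Δλ )
  = atan2(0.53863, 0.74657) = 35.809° → normalised to [0°, 360°): 35.809°.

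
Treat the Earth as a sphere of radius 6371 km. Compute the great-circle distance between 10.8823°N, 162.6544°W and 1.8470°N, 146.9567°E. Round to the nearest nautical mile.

Δλ = 146.9567 − -162.6544 = 309.6111°; wrapped into (−180°, 180°]: -50.3889°.
Δφ = 1.8470 − 10.8823 = -9.0353°.
a = sin²(Δφ/2) + cos φ₁ · cos φ₂ · sin²(Δλ/2) = 0.184066.
c = 2·atan2(√a, √(1−a)) = 0.88684 rad → d = 6371·c ≈ 5650.03 km ≈ 3050.77 nmi.

3051 nmi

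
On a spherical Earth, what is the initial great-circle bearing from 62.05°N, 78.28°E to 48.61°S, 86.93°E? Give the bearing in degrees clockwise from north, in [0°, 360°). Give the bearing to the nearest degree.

Δλ = 86.93 − 78.28 = 8.65°.
θ = atan2( sin Δλ · cos φ₂ , cos φ₁ · sin φ₂ − sin φ₁ · cos φ₂ · cos Δλ )
  = atan2(0.09944, -0.92905) = 173.891° → normalised to [0°, 360°): 173.891°.

174°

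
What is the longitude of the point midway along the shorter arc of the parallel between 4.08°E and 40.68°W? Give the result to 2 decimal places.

18.30°W

Signed shortest Δλ from +4.08° to -40.68° is -44.76°.
Midpoint longitude = +4.08° + (-44.76°)/2 = +4.08° − 22.38° = -18.30°.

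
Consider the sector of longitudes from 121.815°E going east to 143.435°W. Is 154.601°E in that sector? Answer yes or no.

Yes

Band width going east from +121.815° to -143.435°: ((-143.435 − 121.815) mod 360) = 94.750°.
Offset of +154.601° east of the west edge: ((154.601 − 121.815) mod 360) = 32.786°.
32.786° ≤ 94.750° ⇒ inside.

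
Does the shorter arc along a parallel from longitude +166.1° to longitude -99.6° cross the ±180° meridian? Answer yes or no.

Yes

Naïve |-99.6 − 166.1| = 265.7° > 180°, so the shorter arc goes the other way round — across 180°.
Signed shortest Δλ = ((-99.6 − 166.1 + 180) mod 360) − 180 = 94.3°.
Going east by 94.3° from +166.1° passes through 180° before reaching -99.6°.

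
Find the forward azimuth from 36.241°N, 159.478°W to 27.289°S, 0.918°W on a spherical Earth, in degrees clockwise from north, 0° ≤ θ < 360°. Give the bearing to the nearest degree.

Δλ = -0.918 − -159.478 = 158.560°.
θ = atan2( sin Δλ · cos φ₂ , cos φ₁ · sin φ₂ − sin φ₁ · cos φ₂ · cos Δλ )
  = atan2(0.32485, 0.11925) = 69.842° → normalised to [0°, 360°): 69.842°.

70°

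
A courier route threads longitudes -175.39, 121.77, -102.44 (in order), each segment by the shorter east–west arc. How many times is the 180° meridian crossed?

2

Leg 1: -175.39° → +121.77°, shortest Δλ = -62.84° (west) — crosses 180°.
Leg 2: +121.77° → -102.44°, shortest Δλ = 135.79° (east) — crosses 180°.
Total crossings: 2.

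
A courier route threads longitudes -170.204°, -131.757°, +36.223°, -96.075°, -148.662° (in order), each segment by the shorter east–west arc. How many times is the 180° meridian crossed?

0

Leg 1: -170.204° → -131.757°, shortest Δλ = 38.447° (east) — does not cross 180°.
Leg 2: -131.757° → +36.223°, shortest Δλ = 167.98° (east) — does not cross 180°.
Leg 3: +36.223° → -96.075°, shortest Δλ = -132.298° (west) — does not cross 180°.
Leg 4: -96.075° → -148.662°, shortest Δλ = -52.587° (west) — does not cross 180°.
Total crossings: 0.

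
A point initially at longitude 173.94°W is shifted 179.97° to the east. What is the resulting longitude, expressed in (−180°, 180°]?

Start at -173.94°; shift +179.97° → +6.03°.
+6.03° already lies in (−180°, 180°].

6.03°E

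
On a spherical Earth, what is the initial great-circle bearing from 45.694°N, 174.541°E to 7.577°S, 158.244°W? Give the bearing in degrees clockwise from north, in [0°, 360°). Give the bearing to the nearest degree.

Δλ = -158.244 − 174.541 = -332.785°; wrapped into (−180°, 180°]: 27.215°.
θ = atan2( sin Δλ · cos φ₂ , cos φ₁ · sin φ₂ − sin φ₁ · cos φ₂ · cos Δλ )
  = atan2(0.45334, -0.72294) = 147.909° → normalised to [0°, 360°): 147.909°.

148°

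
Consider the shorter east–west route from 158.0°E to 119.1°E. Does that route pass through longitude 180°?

No

Signed shortest Δλ = ((119.1 − 158.0 + 180) mod 360) − 180 = -38.9°.
Going west by 38.9° from +158.0° reaches +119.1° without touching 180°.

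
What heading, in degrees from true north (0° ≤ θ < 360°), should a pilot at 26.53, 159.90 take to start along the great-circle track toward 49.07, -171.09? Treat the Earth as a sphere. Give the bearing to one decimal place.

Δλ = -171.09 − 159.90 = -330.99°; wrapped into (−180°, 180°]: 29.01°.
θ = atan2( sin Δλ · cos φ₂ , cos φ₁ · sin φ₂ − sin φ₁ · cos φ₂ · cos Δλ )
  = atan2(0.31772, 0.42004) = 37.104° → normalised to [0°, 360°): 37.104°.

37.1°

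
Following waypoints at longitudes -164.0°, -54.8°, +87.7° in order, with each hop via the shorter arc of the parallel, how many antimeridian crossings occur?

Leg 1: -164.0° → -54.8°, shortest Δλ = 109.2° (east) — does not cross 180°.
Leg 2: -54.8° → +87.7°, shortest Δλ = 142.5° (east) — does not cross 180°.
Total crossings: 0.

0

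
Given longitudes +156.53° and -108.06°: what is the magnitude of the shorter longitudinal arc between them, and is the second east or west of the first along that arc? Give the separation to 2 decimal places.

Raw difference: -108.06 − 156.53 = -264.59°.
Normalise into (−180°, 180°]: -264.59° + 360° = 95.41°.
Positive ⇒ the second point lies to the east; separation 95.41°.

95.41° east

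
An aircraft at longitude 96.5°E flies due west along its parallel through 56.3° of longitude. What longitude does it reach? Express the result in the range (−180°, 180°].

40.2°E

Start at +96.5°; shift −56.3° → +40.2°.
+40.2° already lies in (−180°, 180°].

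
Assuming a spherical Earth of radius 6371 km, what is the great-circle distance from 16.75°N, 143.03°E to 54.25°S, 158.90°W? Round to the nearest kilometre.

9612 km

Δλ = -158.90 − 143.03 = -301.93°; wrapped into (−180°, 180°]: 58.07°.
Δφ = -54.25 − 16.75 = -71.00°.
a = sin²(Δφ/2) + cos φ₁ · cos φ₂ · sin²(Δλ/2) = 0.469002.
c = 2·atan2(√a, √(1−a)) = 1.50876 rad → d = 6371·c ≈ 9612.31 km.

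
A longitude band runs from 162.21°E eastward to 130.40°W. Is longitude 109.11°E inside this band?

Band width going east from +162.21° to -130.40°: ((-130.40 − 162.21) mod 360) = 67.39°.
Offset of +109.11° east of the west edge: ((109.11 − 162.21) mod 360) = 306.90°.
306.90° > 67.39° ⇒ outside.

No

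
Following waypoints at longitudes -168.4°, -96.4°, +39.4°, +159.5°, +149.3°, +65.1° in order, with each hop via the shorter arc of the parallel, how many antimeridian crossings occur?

Leg 1: -168.4° → -96.4°, shortest Δλ = 72.0° (east) — does not cross 180°.
Leg 2: -96.4° → +39.4°, shortest Δλ = 135.8° (east) — does not cross 180°.
Leg 3: +39.4° → +159.5°, shortest Δλ = 120.1° (east) — does not cross 180°.
Leg 4: +159.5° → +149.3°, shortest Δλ = -10.2° (west) — does not cross 180°.
Leg 5: +149.3° → +65.1°, shortest Δλ = -84.2° (west) — does not cross 180°.
Total crossings: 0.

0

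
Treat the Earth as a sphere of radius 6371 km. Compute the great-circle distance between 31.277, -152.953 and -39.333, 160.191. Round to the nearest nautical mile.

Δλ = 160.191 − -152.953 = 313.144°; wrapped into (−180°, 180°]: -46.856°.
Δφ = -39.333 − 31.277 = -70.610°.
a = sin²(Δφ/2) + cos φ₁ · cos φ₂ · sin²(Δλ/2) = 0.438505.
c = 2·atan2(√a, √(1−a)) = 1.44749 rad → d = 6371·c ≈ 9221.98 km ≈ 4979.47 nmi.

4979 nmi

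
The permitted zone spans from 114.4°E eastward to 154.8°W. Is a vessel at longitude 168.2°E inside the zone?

Yes

Band width going east from +114.4° to -154.8°: ((-154.8 − 114.4) mod 360) = 90.8°.
Offset of +168.2° east of the west edge: ((168.2 − 114.4) mod 360) = 53.8°.
53.8° ≤ 90.8° ⇒ inside.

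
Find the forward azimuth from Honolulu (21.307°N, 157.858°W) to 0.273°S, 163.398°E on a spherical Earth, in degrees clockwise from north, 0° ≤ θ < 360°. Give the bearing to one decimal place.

245.3°

Δλ = 163.398 − -157.858 = 321.256°; wrapped into (−180°, 180°]: -38.744°.
θ = atan2( sin Δλ · cos φ₂ , cos φ₁ · sin φ₂ − sin φ₁ · cos φ₂ · cos Δλ )
  = atan2(-0.62583, -0.28784) = -114.699° → normalised to [0°, 360°): 245.301°.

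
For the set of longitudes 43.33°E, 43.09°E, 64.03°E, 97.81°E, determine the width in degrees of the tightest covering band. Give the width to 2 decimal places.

54.72°

Sort the longitudes: +43.09°, +43.33°, +64.03°, +97.81°.
Eastward gaps between consecutive values (wrapping around): 0.24°, 20.70°, 33.78°, 305.28°.
Largest gap = 305.28° ⇒ minimal covering band is its complement: 360° − 305.28° = 54.72°.
Band runs from +43.09° eastward to +97.81°.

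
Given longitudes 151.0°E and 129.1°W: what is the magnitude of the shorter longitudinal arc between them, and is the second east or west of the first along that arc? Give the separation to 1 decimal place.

Raw difference: -129.1 − 151.0 = -280.1°.
Normalise into (−180°, 180°]: -280.1° + 360° = 79.9°.
Positive ⇒ the second point lies to the east; separation 79.9°.

79.9° east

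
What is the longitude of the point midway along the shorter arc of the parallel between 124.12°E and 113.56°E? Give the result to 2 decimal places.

118.84°E

Signed shortest Δλ from +124.12° to +113.56° is -10.56°.
Midpoint longitude = +124.12° + (-10.56°)/2 = +124.12° − 5.28° = +118.84°.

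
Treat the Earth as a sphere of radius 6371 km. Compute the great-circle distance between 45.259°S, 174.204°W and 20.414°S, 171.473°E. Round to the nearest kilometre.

3059 km

Δλ = 171.473 − -174.204 = 345.677°; wrapped into (−180°, 180°]: -14.323°.
Δφ = -20.414 − -45.259 = 24.845°.
a = sin²(Δφ/2) + cos φ₁ · cos φ₂ · sin²(Δλ/2) = 0.056529.
c = 2·atan2(√a, √(1−a)) = 0.48011 rad → d = 6371·c ≈ 3058.81 km.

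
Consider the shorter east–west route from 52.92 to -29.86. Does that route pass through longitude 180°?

Signed shortest Δλ = ((-29.86 − 52.92 + 180) mod 360) − 180 = -82.78°.
Going west by 82.78° from +52.92° reaches -29.86° without touching 180°.

No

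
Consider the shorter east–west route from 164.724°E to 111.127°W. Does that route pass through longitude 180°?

Yes

Naïve |-111.127 − 164.724| = 275.851° > 180°, so the shorter arc goes the other way round — across 180°.
Signed shortest Δλ = ((-111.127 − 164.724 + 180) mod 360) − 180 = 84.149°.
Going east by 84.149° from +164.724° passes through 180° before reaching -111.127°.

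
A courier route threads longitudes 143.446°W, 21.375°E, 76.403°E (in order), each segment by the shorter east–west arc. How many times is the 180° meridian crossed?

0

Leg 1: -143.446° → +21.375°, shortest Δλ = 164.821° (east) — does not cross 180°.
Leg 2: +21.375° → +76.403°, shortest Δλ = 55.028° (east) — does not cross 180°.
Total crossings: 0.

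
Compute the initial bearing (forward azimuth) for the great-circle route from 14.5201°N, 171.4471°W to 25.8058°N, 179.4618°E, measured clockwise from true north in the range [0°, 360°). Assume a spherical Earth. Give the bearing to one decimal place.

324.4°

Δλ = 179.4618 − -171.4471 = 350.9089°; wrapped into (−180°, 180°]: -9.0911°.
θ = atan2( sin Δλ · cos φ₂ , cos φ₁ · sin φ₂ − sin φ₁ · cos φ₂ · cos Δλ )
  = atan2(-0.14225, 0.19854) = -35.621° → normalised to [0°, 360°): 324.379°.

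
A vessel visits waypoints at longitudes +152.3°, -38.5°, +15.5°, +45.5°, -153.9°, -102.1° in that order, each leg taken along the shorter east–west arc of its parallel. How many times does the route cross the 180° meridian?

2

Leg 1: +152.3° → -38.5°, shortest Δλ = 169.2° (east) — crosses 180°.
Leg 2: -38.5° → +15.5°, shortest Δλ = 54.0° (east) — does not cross 180°.
Leg 3: +15.5° → +45.5°, shortest Δλ = 30.0° (east) — does not cross 180°.
Leg 4: +45.5° → -153.9°, shortest Δλ = 160.6° (east) — crosses 180°.
Leg 5: -153.9° → -102.1°, shortest Δλ = 51.8° (east) — does not cross 180°.
Total crossings: 2.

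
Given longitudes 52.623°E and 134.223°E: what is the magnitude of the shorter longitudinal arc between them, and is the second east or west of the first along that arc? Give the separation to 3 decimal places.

Raw difference: 134.223 − 52.623 = 81.6°.
Normalise into (−180°, 180°]: 81.6° stays 81.6°.
Positive ⇒ the second point lies to the east; separation 81.600°.

81.600° east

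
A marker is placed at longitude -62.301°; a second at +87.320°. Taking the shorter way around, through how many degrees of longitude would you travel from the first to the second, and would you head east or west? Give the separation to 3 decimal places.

149.621° east

Raw difference: 87.320 − -62.301 = 149.621°.
Normalise into (−180°, 180°]: 149.621° stays 149.621°.
Positive ⇒ the second point lies to the east; separation 149.621°.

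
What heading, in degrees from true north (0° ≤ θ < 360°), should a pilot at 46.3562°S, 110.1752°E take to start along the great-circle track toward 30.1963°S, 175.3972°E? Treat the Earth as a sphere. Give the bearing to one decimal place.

Δλ = 175.3972 − 110.1752 = 65.2220°.
θ = atan2( sin Δλ · cos φ₂ , cos φ₁ · sin φ₂ − sin φ₁ · cos φ₂ · cos Δλ )
  = atan2(0.78474, -0.08500) = 96.182° → normalised to [0°, 360°): 96.182°.

96.2°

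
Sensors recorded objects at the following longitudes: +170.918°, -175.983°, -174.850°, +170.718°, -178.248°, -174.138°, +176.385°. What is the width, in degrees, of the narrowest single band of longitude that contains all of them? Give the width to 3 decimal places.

15.144°

Sort the longitudes: -178.248°, -175.983°, -174.850°, -174.138°, +170.718°, +170.918°, +176.385°.
Eastward gaps between consecutive values (wrapping around): 2.265°, 1.133°, 0.712°, 344.856°, 0.200°, 5.467°, 5.367°.
Largest gap = 344.856° ⇒ minimal covering band is its complement: 360° − 344.856° = 15.144°.
Band runs from +170.718° eastward to -174.138°, crossing the antimeridian.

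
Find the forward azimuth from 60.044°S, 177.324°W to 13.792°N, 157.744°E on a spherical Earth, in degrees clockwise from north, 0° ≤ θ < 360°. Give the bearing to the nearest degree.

Δλ = 157.744 − -177.324 = 335.068°; wrapped into (−180°, 180°]: -24.932°.
θ = atan2( sin Δλ · cos φ₂ , cos φ₁ · sin φ₂ − sin φ₁ · cos φ₂ · cos Δλ )
  = atan2(-0.40939, 0.88205) = -24.897° → normalised to [0°, 360°): 335.103°.

335°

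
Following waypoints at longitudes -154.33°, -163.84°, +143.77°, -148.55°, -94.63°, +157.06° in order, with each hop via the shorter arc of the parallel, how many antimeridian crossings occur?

Leg 1: -154.33° → -163.84°, shortest Δλ = -9.51° (west) — does not cross 180°.
Leg 2: -163.84° → +143.77°, shortest Δλ = -52.39° (west) — crosses 180°.
Leg 3: +143.77° → -148.55°, shortest Δλ = 67.68° (east) — crosses 180°.
Leg 4: -148.55° → -94.63°, shortest Δλ = 53.92° (east) — does not cross 180°.
Leg 5: -94.63° → +157.06°, shortest Δλ = -108.31° (west) — crosses 180°.
Total crossings: 3.

3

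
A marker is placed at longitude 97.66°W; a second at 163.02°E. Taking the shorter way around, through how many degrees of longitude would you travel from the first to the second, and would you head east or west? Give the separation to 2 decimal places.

Raw difference: 163.02 − -97.66 = 260.68°.
Normalise into (−180°, 180°]: 260.68° − 360° = -99.32°.
Negative ⇒ the second point lies to the west; separation 99.32°.

99.32° west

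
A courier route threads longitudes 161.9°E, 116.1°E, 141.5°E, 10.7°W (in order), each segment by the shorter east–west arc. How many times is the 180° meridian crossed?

0

Leg 1: +161.9° → +116.1°, shortest Δλ = -45.8° (west) — does not cross 180°.
Leg 2: +116.1° → +141.5°, shortest Δλ = 25.4° (east) — does not cross 180°.
Leg 3: +141.5° → -10.7°, shortest Δλ = -152.2° (west) — does not cross 180°.
Total crossings: 0.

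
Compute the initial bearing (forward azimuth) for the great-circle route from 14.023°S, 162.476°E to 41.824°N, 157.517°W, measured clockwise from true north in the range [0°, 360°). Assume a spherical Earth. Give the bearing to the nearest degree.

Δλ = -157.517 − 162.476 = -319.993°; wrapped into (−180°, 180°]: 40.007°.
θ = atan2( sin Δλ · cos φ₂ , cos φ₁ · sin φ₂ − sin φ₁ · cos φ₂ · cos Δλ )
  = atan2(0.47907, 0.78528) = 31.386° → normalised to [0°, 360°): 31.386°.

31°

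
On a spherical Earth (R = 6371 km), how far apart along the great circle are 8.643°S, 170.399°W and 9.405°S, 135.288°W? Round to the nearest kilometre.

3855 km

Δλ = -135.288 − -170.399 = 35.111°.
Δφ = -9.405 − -8.643 = -0.762°.
a = sin²(Δφ/2) + cos φ₁ · cos φ₂ · sin²(Δλ/2) = 0.088782.
c = 2·atan2(√a, √(1−a)) = 0.60512 rad → d = 6371·c ≈ 3855.20 km.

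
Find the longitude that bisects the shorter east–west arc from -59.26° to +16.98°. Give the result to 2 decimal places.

Signed shortest Δλ from -59.26° to +16.98° is +76.24°.
Midpoint longitude = -59.26° + (+76.24°)/2 = -59.26° + 38.12° = -21.14°.

-21.14°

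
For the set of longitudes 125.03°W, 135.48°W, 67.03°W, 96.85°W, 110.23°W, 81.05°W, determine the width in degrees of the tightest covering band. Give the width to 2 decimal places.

68.45°

Sort the longitudes: -135.48°, -125.03°, -110.23°, -96.85°, -81.05°, -67.03°.
Eastward gaps between consecutive values (wrapping around): 10.45°, 14.80°, 13.38°, 15.80°, 14.02°, 291.55°.
Largest gap = 291.55° ⇒ minimal covering band is its complement: 360° − 291.55° = 68.45°.
Band runs from -135.48° eastward to -67.03°.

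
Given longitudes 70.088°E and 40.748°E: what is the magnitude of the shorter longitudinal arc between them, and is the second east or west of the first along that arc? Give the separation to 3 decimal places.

Raw difference: 40.748 − 70.088 = -29.34°.
Normalise into (−180°, 180°]: -29.34° stays -29.34°.
Negative ⇒ the second point lies to the west; separation 29.340°.

29.340° west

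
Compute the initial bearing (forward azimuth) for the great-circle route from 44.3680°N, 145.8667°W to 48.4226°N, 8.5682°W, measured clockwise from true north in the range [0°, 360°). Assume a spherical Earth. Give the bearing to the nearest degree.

Δλ = -8.5682 − -145.8667 = 137.2985°.
θ = atan2( sin Δλ · cos φ₂ , cos φ₁ · sin φ₂ − sin φ₁ · cos φ₂ · cos Δλ )
  = atan2(0.45006, 0.87579) = 27.198° → normalised to [0°, 360°): 27.198°.

27°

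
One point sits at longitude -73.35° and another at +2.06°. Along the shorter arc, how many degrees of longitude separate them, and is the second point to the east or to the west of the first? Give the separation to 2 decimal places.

Raw difference: 2.06 − -73.35 = 75.41°.
Normalise into (−180°, 180°]: 75.41° stays 75.41°.
Positive ⇒ the second point lies to the east; separation 75.41°.

75.41° east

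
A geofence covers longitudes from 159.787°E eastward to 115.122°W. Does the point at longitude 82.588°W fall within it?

No

Band width going east from +159.787° to -115.122°: ((-115.122 − 159.787) mod 360) = 85.091°.
Offset of -82.588° east of the west edge: ((-82.588 − 159.787) mod 360) = 117.625°.
117.625° > 85.091° ⇒ outside.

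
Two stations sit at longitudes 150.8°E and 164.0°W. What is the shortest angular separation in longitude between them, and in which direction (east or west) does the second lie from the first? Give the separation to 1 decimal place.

Raw difference: -164.0 − 150.8 = -314.8°.
Normalise into (−180°, 180°]: -314.8° + 360° = 45.2°.
Positive ⇒ the second point lies to the east; separation 45.2°.

45.2° east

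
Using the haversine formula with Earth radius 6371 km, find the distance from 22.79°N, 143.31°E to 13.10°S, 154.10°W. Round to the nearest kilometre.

7895 km

Δλ = -154.10 − 143.31 = -297.41°; wrapped into (−180°, 180°]: 62.59°.
Δφ = -13.10 − 22.79 = -35.89°.
a = sin²(Δφ/2) + cos φ₁ · cos φ₂ · sin²(Δλ/2) = 0.337212.
c = 2·atan2(√a, √(1−a)) = 1.23918 rad → d = 6371·c ≈ 7894.79 km.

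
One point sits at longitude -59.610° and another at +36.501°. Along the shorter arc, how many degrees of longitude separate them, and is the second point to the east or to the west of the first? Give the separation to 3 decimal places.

Raw difference: 36.501 − -59.610 = 96.111°.
Normalise into (−180°, 180°]: 96.111° stays 96.111°.
Positive ⇒ the second point lies to the east; separation 96.111°.

96.111° east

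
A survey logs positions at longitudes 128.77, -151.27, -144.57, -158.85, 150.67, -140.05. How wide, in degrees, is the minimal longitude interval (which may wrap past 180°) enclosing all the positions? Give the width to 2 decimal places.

91.18°

Sort the longitudes: -158.85°, -151.27°, -144.57°, -140.05°, +128.77°, +150.67°.
Eastward gaps between consecutive values (wrapping around): 7.58°, 6.70°, 4.52°, 268.82°, 21.90°, 50.48°.
Largest gap = 268.82° ⇒ minimal covering band is its complement: 360° − 268.82° = 91.18°.
Band runs from +128.77° eastward to -140.05°, crossing the antimeridian.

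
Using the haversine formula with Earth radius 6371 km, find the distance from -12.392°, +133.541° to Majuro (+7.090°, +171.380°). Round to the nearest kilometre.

4710 km

Δλ = 171.380 − 133.541 = 37.839°.
Δφ = 7.090 − -12.392 = 19.482°.
a = sin²(Δφ/2) + cos φ₁ · cos φ₂ · sin²(Δλ/2) = 0.130524.
c = 2·atan2(√a, √(1−a)) = 0.73928 rad → d = 6371·c ≈ 4709.96 km.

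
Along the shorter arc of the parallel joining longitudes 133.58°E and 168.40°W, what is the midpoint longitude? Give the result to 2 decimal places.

162.59°E

Signed shortest Δλ from +133.58° to -168.40° is +58.02°.
Midpoint longitude = +133.58° + (+58.02°)/2 = +133.58° + 29.01° = +162.59°.
(The naïve average (+133.58 + -168.40)/2 = -17.41° is on the wrong side of the globe.)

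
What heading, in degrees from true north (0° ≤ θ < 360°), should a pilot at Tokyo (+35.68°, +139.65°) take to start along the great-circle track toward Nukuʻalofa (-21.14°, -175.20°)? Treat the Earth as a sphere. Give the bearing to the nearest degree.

Δλ = -175.20 − 139.65 = -314.85°; wrapped into (−180°, 180°]: 45.15°.
θ = atan2( sin Δλ · cos φ₂ , cos φ₁ · sin φ₂ − sin φ₁ · cos φ₂ · cos Δλ )
  = atan2(0.66124, -0.67661) = 135.658° → normalised to [0°, 360°): 135.658°.

136°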